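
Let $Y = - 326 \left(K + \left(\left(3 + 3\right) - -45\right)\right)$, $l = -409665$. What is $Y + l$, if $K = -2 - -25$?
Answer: $-433789$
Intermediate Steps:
$K = 23$ ($K = -2 + 25 = 23$)
$Y = -24124$ ($Y = - 326 \left(23 + \left(\left(3 + 3\right) - -45\right)\right) = - 326 \left(23 + \left(6 + 45\right)\right) = - 326 \left(23 + 51\right) = \left(-326\right) 74 = -24124$)
$Y + l = -24124 - 409665 = -433789$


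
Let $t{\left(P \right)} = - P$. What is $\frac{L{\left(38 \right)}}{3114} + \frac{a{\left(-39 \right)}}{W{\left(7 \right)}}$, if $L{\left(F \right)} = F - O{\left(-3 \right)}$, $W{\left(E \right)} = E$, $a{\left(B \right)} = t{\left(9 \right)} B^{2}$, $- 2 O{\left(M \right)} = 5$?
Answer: $- \frac{9472725}{4844} \approx -1955.6$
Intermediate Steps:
$O{\left(M \right)} = - \frac{5}{2}$ ($O{\left(M \right)} = \left(- \frac{1}{2}\right) 5 = - \frac{5}{2}$)
$a{\left(B \right)} = - 9 B^{2}$ ($a{\left(B \right)} = \left(-1\right) 9 B^{2} = - 9 B^{2}$)
$L{\left(F \right)} = \frac{5}{2} + F$ ($L{\left(F \right)} = F - - \frac{5}{2} = F + \frac{5}{2} = \frac{5}{2} + F$)
$\frac{L{\left(38 \right)}}{3114} + \frac{a{\left(-39 \right)}}{W{\left(7 \right)}} = \frac{\frac{5}{2} + 38}{3114} + \frac{\left(-9\right) \left(-39\right)^{2}}{7} = \frac{81}{2} \cdot \frac{1}{3114} + \left(-9\right) 1521 \cdot \frac{1}{7} = \frac{9}{692} - \frac{13689}{7} = - \frac{9472725}{4844}$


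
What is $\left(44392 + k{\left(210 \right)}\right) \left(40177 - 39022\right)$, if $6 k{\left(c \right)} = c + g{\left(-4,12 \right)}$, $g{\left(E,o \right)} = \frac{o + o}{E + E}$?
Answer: $\frac{102625215}{2} \approx 5.1313 \cdot 10^{7}$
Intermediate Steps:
$g{\left(E,o \right)} = \frac{o}{E}$ ($g{\left(E,o \right)} = \frac{2 o}{2 E} = 2 o \frac{1}{2 E} = \frac{o}{E}$)
$k{\left(c \right)} = - \frac{1}{2} + \frac{c}{6}$ ($k{\left(c \right)} = \frac{c + \frac{12}{-4}}{6} = \frac{c + 12 \left(- \frac{1}{4}\right)}{6} = \frac{c - 3}{6} = \frac{-3 + c}{6} = - \frac{1}{2} + \frac{c}{6}$)
$\left(44392 + k{\left(210 \right)}\right) \left(40177 - 39022\right) = \left(44392 + \left(- \frac{1}{2} + \frac{1}{6} \cdot 210\right)\right) \left(40177 - 39022\right) = \left(44392 + \left(- \frac{1}{2} + 35\right)\right) 1155 = \left(44392 + \frac{69}{2}\right) 1155 = \frac{88853}{2} \cdot 1155 = \frac{102625215}{2}$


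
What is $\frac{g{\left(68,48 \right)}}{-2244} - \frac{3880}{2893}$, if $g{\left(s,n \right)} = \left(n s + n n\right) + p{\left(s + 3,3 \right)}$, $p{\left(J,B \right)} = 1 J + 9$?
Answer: $- \frac{569236}{147543} \approx -3.8581$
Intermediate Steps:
$p{\left(J,B \right)} = 9 + J$ ($p{\left(J,B \right)} = J + 9 = 9 + J$)
$g{\left(s,n \right)} = 12 + s + n^{2} + n s$ ($g{\left(s,n \right)} = \left(n s + n n\right) + \left(9 + \left(s + 3\right)\right) = \left(n s + n^{2}\right) + \left(9 + \left(3 + s\right)\right) = \left(n^{2} + n s\right) + \left(12 + s\right) = 12 + s + n^{2} + n s$)
$\frac{g{\left(68,48 \right)}}{-2244} - \frac{3880}{2893} = \frac{12 + 68 + 48^{2} + 48 \cdot 68}{-2244} - \frac{3880}{2893} = \left(12 + 68 + 2304 + 3264\right) \left(- \frac{1}{2244}\right) - \frac{3880}{2893} = 5648 \left(- \frac{1}{2244}\right) - \frac{3880}{2893} = - \frac{1412}{561} - \frac{3880}{2893} = - \frac{569236}{147543}$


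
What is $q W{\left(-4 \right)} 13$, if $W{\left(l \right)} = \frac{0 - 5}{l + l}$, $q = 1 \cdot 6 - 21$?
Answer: $- \frac{975}{8} \approx -121.88$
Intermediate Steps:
$q = -15$ ($q = 6 - 21 = -15$)
$W{\left(l \right)} = - \frac{5}{2 l}$
$q W{\left(-4 \right)} 13 = - 15 \left(- \frac{5}{2 \left(-4\right)}\right) 13 = - 15 \left(\left(- \frac{5}{2}\right) \left(- \frac{1}{4}\right)\right) 13 = \left(-15\right) \frac{5}{8} \cdot 13 = \left(- \frac{75}{8}\right) 13 = - \frac{975}{8}$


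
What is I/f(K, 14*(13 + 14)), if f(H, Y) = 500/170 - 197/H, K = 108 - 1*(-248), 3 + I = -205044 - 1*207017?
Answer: -2493811328/14451 ≈ -1.7257e+5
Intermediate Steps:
I = -412064 (I = -3 + (-205044 - 1*207017) = -3 + (-205044 - 207017) = -3 - 412061 = -412064)
K = 356 (K = 108 + 248 = 356)
f(H, Y) = 50/17 - 197/H (f(H, Y) = 500*(1/170) - 197/H = 50/17 - 197/H)
I/f(K, 14*(13 + 14)) = -412064/(50/17 - 197/356) = -412064/14451/6052 = -412064*6052/14451 = -2493811328/14451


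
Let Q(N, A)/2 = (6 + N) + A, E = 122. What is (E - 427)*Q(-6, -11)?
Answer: 6710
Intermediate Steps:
Q(N, A) = 12 + 2*A + 2*N (Q(N, A) = 2*((6 + N) + A) = 2*(6 + A + N) = 12 + 2*A + 2*N)
(E - 427)*Q(-6, -11) = (122 - 427)*(12 + 2*(-11) + 2*(-6)) = -305*(12 - 22 - 12) = -305*(-22) = 6710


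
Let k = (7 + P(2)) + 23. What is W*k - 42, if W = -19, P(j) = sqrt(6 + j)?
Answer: -612 - 38*sqrt(2) ≈ -665.74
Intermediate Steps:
k = 30 + 2*sqrt(2) (k = (7 + sqrt(6 + 2)) + 23 = (7 + sqrt(8)) + 23 = (7 + 2*sqrt(2)) + 23 = 30 + 2*sqrt(2) ≈ 32.828)
W*k - 42 = -19*(30 + 2*sqrt(2)) - 42 = (-570 - 38*sqrt(2)) - 42 = -612 - 38*sqrt(2)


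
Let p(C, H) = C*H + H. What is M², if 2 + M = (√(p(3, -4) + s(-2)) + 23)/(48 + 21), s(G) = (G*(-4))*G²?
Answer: 1369/529 ≈ 2.5879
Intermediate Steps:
p(C, H) = H + C*H
s(G) = -4*G³ (s(G) = (-4*G)*G² = -4*G³)
M = -37/23 (M = -2 + (√(-4*(1 + 3) - 4*(-2)³) + 23)/(48 + 21) = -2 + (√(-4*4 - 4*(-8)) + 23)/69 = -2 + (√(-16 + 32) + 23)*(1/69) = -2 + (√16 + 23)*(1/69) = -2 + (4 + 23)*(1/69) = -2 + 27*(1/69) = -2 + 9/23 = -37/23 ≈ -1.6087)
M² = (-37/23)² = 1369/529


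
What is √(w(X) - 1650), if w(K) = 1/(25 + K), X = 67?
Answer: I*√3491377/46 ≈ 40.62*I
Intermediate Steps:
√(w(X) - 1650) = √(1/(25 + 67) - 1650) = √(1/92 - 1650) = √(-151799/92) = I*√3491377/46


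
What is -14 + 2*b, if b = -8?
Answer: -30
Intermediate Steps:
-14 + 2*b = -14 + 2*(-8) = -14 - 16 = -30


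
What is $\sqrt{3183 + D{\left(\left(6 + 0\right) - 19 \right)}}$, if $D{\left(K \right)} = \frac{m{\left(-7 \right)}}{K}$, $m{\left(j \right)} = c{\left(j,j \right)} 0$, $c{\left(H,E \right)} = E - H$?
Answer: $\sqrt{3183} \approx 56.418$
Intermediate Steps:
$m{\left(j \right)} = 0$ ($m{\left(j \right)} = \left(j - j\right) 0 = 0 \cdot 0 = 0$)
$D{\left(K \right)} = 0$ ($D{\left(K \right)} = \frac{0}{K} = 0$)
$\sqrt{3183 + D{\left(\left(6 + 0\right) - 19 \right)}} = \sqrt{3183 + 0} = \sqrt{3183}$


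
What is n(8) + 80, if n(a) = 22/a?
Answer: 331/4 ≈ 82.750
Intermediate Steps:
n(8) + 80 = 22/8 + 80 = 22*(⅛) + 80 = 11/4 + 80 = 331/4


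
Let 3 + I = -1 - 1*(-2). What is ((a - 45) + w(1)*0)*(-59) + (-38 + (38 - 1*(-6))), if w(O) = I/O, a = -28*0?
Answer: 2661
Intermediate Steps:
a = 0
I = -2 (I = -3 + (-1 - 1*(-2)) = -3 + (-1 + 2) = -3 + 1 = -2)
w(O) = -2/O
((a - 45) + w(1)*0)*(-59) + (-38 + (38 - 1*(-6))) = ((0 - 45) - 2/1*0)*(-59) + (-38 + (38 - 1*(-6))) = (-45 - 2*1*0)*(-59) + (-38 + (38 + 6)) = (-45 - 2*0)*(-59) + (-38 + 44) = (-45 + 0)*(-59) + 6 = -45*(-59) + 6 = 2655 + 6 = 2661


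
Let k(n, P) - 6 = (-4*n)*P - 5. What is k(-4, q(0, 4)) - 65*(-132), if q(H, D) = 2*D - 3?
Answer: 8661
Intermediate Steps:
q(H, D) = -3 + 2*D
k(n, P) = 1 - 4*P*n (k(n, P) = 6 + ((-4*n)*P - 5) = 6 + (-4*P*n - 5) = 6 + (-5 - 4*P*n) = 1 - 4*P*n)
k(-4, q(0, 4)) - 65*(-132) = (1 - 4*(-3 + 2*4)*(-4)) - 65*(-132) = (1 - 4*(-3 + 8)*(-4)) + 8580 = (1 - 4*5*(-4)) + 8580 = (1 + 80) + 8580 = 81 + 8580 = 8661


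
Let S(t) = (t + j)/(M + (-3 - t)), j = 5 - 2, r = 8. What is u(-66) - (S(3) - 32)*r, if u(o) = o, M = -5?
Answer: 2138/11 ≈ 194.36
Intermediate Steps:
j = 3
S(t) = (3 + t)/(-8 - t) (S(t) = (t + 3)/(-5 + (-3 - t)) = (3 + t)/(-8 - t))
u(-66) - (S(3) - 32)*r = -66 - ((-3 - 1*3)/(8 + 3) - 32)*8 = -66 - ((-3 - 3)/11 - 32)*8 = -66 - ((1/11)*(-6) - 32)*8 = -66 - (-6/11 - 32)*8 = -66 - (-358)*8/11 = -66 - 1*(-2864/11) = -66 + 2864/11 = 2138/11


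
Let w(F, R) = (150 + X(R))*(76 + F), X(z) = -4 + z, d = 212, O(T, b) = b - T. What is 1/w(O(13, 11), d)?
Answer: 1/26492 ≈ 3.7747e-5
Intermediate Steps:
w(F, R) = (76 + F)*(146 + R) (w(F, R) = (150 + (-4 + R))*(76 + F) = (146 + R)*(76 + F) = (76 + F)*(146 + R))
1/w(O(13, 11), d) = 1/(11096 + 76*212 + 146*(11 - 1*13) + (11 - 1*13)*212) = 1/(11096 + 16112 + 146*(11 - 13) + (11 - 13)*212) = 1/(11096 + 16112 + 146*(-2) - 2*212) = 1/(11096 + 16112 - 292 - 424) = 1/26492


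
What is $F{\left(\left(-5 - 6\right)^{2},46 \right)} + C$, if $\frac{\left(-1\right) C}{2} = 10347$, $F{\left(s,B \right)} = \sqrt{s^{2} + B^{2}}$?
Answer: $-20694 + \sqrt{16757} \approx -20565.0$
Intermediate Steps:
$F{\left(s,B \right)} = \sqrt{B^{2} + s^{2}}$
$C = -20694$ ($C = \left(-2\right) 10347 = -20694$)
$F{\left(\left(-5 - 6\right)^{2},46 \right)} + C = \sqrt{46^{2} + \left(\left(-5 - 6\right)^{2}\right)^{2}} - 20694 = \sqrt{2116 + \left(\left(-11\right)^{2}\right)^{2}} - 20694 = \sqrt{2116 + 121^{2}} - 20694 = \sqrt{2116 + 14641} - 20694 = \sqrt{16757} - 20694 = -20694 + \sqrt{16757}$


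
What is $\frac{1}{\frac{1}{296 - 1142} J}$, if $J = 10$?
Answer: $- \frac{423}{5} \approx -84.6$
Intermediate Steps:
$\frac{1}{\frac{1}{296 - 1142} J} = \frac{1}{\frac{1}{296 - 1142} \cdot 10} = \frac{1}{\frac{1}{-846} \cdot 10} = \frac{1}{\left(- \frac{1}{846}\right) 10} = \frac{1}{- \frac{5}{423}} = - \frac{423}{5}$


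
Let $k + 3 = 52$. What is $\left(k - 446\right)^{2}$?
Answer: $157609$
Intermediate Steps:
$k = 49$ ($k = -3 + 52 = 49$)
$\left(k - 446\right)^{2} = \left(49 - 446\right)^{2} = \left(-397\right)^{2} = 157609$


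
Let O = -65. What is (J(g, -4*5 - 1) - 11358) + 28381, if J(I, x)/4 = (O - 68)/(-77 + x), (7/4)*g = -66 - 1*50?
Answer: 119199/7 ≈ 17028.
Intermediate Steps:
g = -464/7 (g = 4*(-66 - 1*50)/7 = 4*(-66 - 50)/7 = (4/7)*(-116) = -464/7 ≈ -66.286)
J(I, x) = -532/(-77 + x) (J(I, x) = 4*((-65 - 68)/(-77 + x)) = 4*(-133/(-77 + x)) = -532/(-77 + x))
(J(g, -4*5 - 1) - 11358) + 28381 = (-532/(-77 + (-4*5 - 1)) - 11358) + 28381 = (-532/(-77 + (-20 - 1)) - 11358) + 28381 = (-532/(-77 - 21) - 11358) + 28381 = (-532/(-98) - 11358) + 28381 = (-532*(-1/98) - 11358) + 28381 = (38/7 - 11358) + 28381 = -79468/7 + 28381 = 119199/7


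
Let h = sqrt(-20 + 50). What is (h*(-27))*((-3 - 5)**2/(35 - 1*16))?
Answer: -1728*sqrt(30)/19 ≈ -498.14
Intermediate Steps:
h = sqrt(30) ≈ 5.4772
(h*(-27))*((-3 - 5)**2/(35 - 1*16)) = (sqrt(30)*(-27))*((-3 - 5)**2/(35 - 1*16)) = (-27*sqrt(30))*((-8)**2/(35 - 16)) = (-27*sqrt(30))*(64/19) = (-27*sqrt(30))*(64*(1/19)) = -27*sqrt(30)*(64/19) = -1728*sqrt(30)/19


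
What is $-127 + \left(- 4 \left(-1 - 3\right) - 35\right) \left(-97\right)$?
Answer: $1716$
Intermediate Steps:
$-127 + \left(- 4 \left(-1 - 3\right) - 35\right) \left(-97\right) = -127 + \left(\left(-4\right) \left(-4\right) - 35\right) \left(-97\right) = -127 + \left(16 - 35\right) \left(-97\right) = -127 - -1843 = -127 + 1843 = 1716$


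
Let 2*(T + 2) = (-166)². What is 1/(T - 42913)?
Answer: -1/29137 ≈ -3.4321e-5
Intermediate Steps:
T = 13776 (T = -2 + (½)*(-166)² = -2 + (½)*27556 = -2 + 13778 = 13776)
1/(T - 42913) = 1/(13776 - 42913) = 1/(-29137) = -1/29137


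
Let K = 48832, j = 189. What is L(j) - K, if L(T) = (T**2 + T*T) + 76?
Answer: 22686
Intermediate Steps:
L(T) = 76 + 2*T**2 (L(T) = (T**2 + T**2) + 76 = 2*T**2 + 76 = 76 + 2*T**2)
L(j) - K = (76 + 2*189**2) - 1*48832 = (76 + 2*35721) - 48832 = (76 + 71442) - 48832 = 71518 - 48832 = 22686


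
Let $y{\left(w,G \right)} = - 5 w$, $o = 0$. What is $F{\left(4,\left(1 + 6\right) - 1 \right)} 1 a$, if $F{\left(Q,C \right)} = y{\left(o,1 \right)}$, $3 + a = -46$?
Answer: $0$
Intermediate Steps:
$a = -49$ ($a = -3 - 46 = -49$)
$F{\left(Q,C \right)} = 0$ ($F{\left(Q,C \right)} = \left(-5\right) 0 = 0$)
$F{\left(4,\left(1 + 6\right) - 1 \right)} 1 a = 0 \cdot 1 \left(-49\right) = 0 \left(-49\right) = 0$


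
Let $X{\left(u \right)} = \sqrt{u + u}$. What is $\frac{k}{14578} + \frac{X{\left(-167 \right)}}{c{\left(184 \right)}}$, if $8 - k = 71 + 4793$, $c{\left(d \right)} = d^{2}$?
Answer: $- \frac{2428}{7289} + \frac{i \sqrt{334}}{33856} \approx -0.3331 + 0.00053981 i$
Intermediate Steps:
$k = -4856$ ($k = 8 - \left(71 + 4793\right) = 8 - 4864 = -4856$)
$X{\left(u \right)} = \sqrt{2} \sqrt{u}$ ($X{\left(u \right)} = \sqrt{2 u} = \sqrt{2} \sqrt{u}$)
$\frac{k}{14578} + \frac{X{\left(-167 \right)}}{c{\left(184 \right)}} = - \frac{4856}{14578} + \frac{\sqrt{2} \sqrt{-167}}{184^{2}} = \left(-4856\right) \frac{1}{14578} + \frac{\sqrt{2} i \sqrt{167}}{33856} = - \frac{2428}{7289} + i \sqrt{334} \cdot \frac{1}{33856} = - \frac{2428}{7289} + \frac{i \sqrt{334}}{33856}$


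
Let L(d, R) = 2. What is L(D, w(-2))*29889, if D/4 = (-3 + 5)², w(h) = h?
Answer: 59778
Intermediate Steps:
D = 16 (D = 4*(-3 + 5)² = 4*2² = 4*4 = 16)
L(D, w(-2))*29889 = 2*29889 = 59778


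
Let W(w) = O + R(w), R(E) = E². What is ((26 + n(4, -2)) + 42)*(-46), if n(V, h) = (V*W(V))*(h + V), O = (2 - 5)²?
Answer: -12328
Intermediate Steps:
O = 9 (O = (-3)² = 9)
W(w) = 9 + w²
n(V, h) = V*(9 + V²)*(V + h) (n(V, h) = (V*(9 + V²))*(h + V) = (V*(9 + V²))*(V + h) = V*(9 + V²)*(V + h))
((26 + n(4, -2)) + 42)*(-46) = ((26 + 4*(9 + 4²)*(4 - 2)) + 42)*(-46) = ((26 + 4*(9 + 16)*2) + 42)*(-46) = ((26 + 4*25*2) + 42)*(-46) = ((26 + 200) + 42)*(-46) = (226 + 42)*(-46) = 268*(-46) = -12328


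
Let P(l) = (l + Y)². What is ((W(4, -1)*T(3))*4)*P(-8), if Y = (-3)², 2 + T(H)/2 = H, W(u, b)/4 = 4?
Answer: 128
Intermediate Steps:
W(u, b) = 16 (W(u, b) = 4*4 = 16)
T(H) = -4 + 2*H
Y = 9
P(l) = (9 + l)² (P(l) = (l + 9)² = (9 + l)²)
((W(4, -1)*T(3))*4)*P(-8) = ((16*(-4 + 2*3))*4)*(9 - 8)² = ((16*(-4 + 6))*4)*1² = ((16*2)*4)*1 = (32*4)*1 = 128*1 = 128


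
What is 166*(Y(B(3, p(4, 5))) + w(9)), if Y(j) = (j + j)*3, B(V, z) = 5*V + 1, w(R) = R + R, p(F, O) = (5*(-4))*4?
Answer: 18924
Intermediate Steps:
p(F, O) = -80 (p(F, O) = -20*4 = -80)
w(R) = 2*R
B(V, z) = 1 + 5*V
Y(j) = 6*j (Y(j) = (2*j)*3 = 6*j)
166*(Y(B(3, p(4, 5))) + w(9)) = 166*(6*(1 + 5*3) + 2*9) = 166*(6*(1 + 15) + 18) = 166*(6*16 + 18) = 166*(96 + 18) = 166*114 = 18924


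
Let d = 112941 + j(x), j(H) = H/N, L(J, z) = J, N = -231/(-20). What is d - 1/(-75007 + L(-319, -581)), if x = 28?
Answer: 280750020391/2485758 ≈ 1.1294e+5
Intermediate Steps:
N = 231/20 (N = -231*(-1/20) = 231/20 ≈ 11.550)
j(H) = 20*H/231 (j(H) = H/(231/20) = H*(20/231) = 20*H/231)
d = 3727133/33 (d = 112941 + (20/231)*28 = 112941 + 80/33 = 3727133/33 ≈ 1.1294e+5)
d - 1/(-75007 + L(-319, -581)) = 3727133/33 - 1/(-75007 - 319) = 3727133/33 - 1/(-75326) = 3727133/33 - 1*(-1/75326) = 3727133/33 + 1/75326 = 280750020391/2485758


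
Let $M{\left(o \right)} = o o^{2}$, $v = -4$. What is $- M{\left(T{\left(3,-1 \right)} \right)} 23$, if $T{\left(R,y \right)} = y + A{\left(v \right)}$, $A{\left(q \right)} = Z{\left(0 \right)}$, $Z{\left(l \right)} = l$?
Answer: $23$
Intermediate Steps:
$A{\left(q \right)} = 0$
$T{\left(R,y \right)} = y$ ($T{\left(R,y \right)} = y + 0 = y$)
$M{\left(o \right)} = o^{3}$
$- M{\left(T{\left(3,-1 \right)} \right)} 23 = - \left(-1\right)^{3} \cdot 23 = - \left(-1\right) 23 = \left(-1\right) \left(-23\right) = 23$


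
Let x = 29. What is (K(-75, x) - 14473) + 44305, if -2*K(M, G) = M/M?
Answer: 59663/2 ≈ 29832.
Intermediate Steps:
K(M, G) = -1/2 (K(M, G) = -M/(2*M) = -1/2*1 = -1/2)
(K(-75, x) - 14473) + 44305 = (-1/2 - 14473) + 44305 = -28947/2 + 44305 = 59663/2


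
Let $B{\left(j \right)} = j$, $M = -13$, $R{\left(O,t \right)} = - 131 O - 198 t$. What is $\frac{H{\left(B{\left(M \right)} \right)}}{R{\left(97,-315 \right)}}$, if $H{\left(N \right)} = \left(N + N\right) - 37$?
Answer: $- \frac{63}{49663} \approx -0.0012686$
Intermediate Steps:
$R{\left(O,t \right)} = - 198 t - 131 O$
$H{\left(N \right)} = -37 + 2 N$ ($H{\left(N \right)} = 2 N - 37 = -37 + 2 N$)
$\frac{H{\left(B{\left(M \right)} \right)}}{R{\left(97,-315 \right)}} = \frac{-37 + 2 \left(-13\right)}{\left(-198\right) \left(-315\right) - 12707} = \frac{-37 - 26}{62370 - 12707} = - \frac{63}{49663}$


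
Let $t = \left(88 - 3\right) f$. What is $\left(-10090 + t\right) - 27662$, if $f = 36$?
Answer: $-34692$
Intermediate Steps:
$t = 3060$ ($t = \left(88 - 3\right) 36 = 85 \cdot 36 = 3060$)
$\left(-10090 + t\right) - 27662 = \left(-10090 + 3060\right) - 27662 = -7030 - 27662 = -34692$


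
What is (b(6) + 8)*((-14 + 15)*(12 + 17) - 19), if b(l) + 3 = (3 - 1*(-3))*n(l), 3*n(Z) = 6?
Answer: 170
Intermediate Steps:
n(Z) = 2 (n(Z) = (⅓)*6 = 2)
b(l) = 9 (b(l) = -3 + (3 - 1*(-3))*2 = -3 + (3 + 3)*2 = -3 + 6*2 = -3 + 12 = 9)
(b(6) + 8)*((-14 + 15)*(12 + 17) - 19) = (9 + 8)*((-14 + 15)*(12 + 17) - 19) = 17*(1*29 - 19) = 17*(29 - 19) = 17*10 = 170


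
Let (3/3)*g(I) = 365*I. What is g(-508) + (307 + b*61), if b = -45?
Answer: -187858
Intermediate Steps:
g(I) = 365*I
g(-508) + (307 + b*61) = 365*(-508) + (307 - 45*61) = -185420 + (307 - 2745) = -185420 - 2438 = -187858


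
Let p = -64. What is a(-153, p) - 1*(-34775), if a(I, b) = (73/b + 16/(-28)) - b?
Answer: 15607105/448 ≈ 34837.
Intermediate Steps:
a(I, b) = -4/7 - b + 73/b (a(I, b) = (73/b + 16*(-1/28)) - b = (73/b - 4/7) - b = (-4/7 + 73/b) - b = -4/7 - b + 73/b)
a(-153, p) - 1*(-34775) = (-4/7 - 1*(-64) + 73/(-64)) - 1*(-34775) = (-4/7 + 64 + 73*(-1/64)) + 34775 = (-4/7 + 64 - 73/64) + 34775 = 27905/448 + 34775 = 15607105/448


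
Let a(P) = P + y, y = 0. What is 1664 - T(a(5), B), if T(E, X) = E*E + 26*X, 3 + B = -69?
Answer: 3511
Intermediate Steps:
B = -72 (B = -3 - 69 = -72)
a(P) = P (a(P) = P + 0 = P)
T(E, X) = E² + 26*X
1664 - T(a(5), B) = 1664 - (5² + 26*(-72)) = 1664 - (25 - 1872) = 1664 - 1*(-1847) = 1664 + 1847 = 3511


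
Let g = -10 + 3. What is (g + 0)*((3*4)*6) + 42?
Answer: -462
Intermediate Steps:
g = -7
(g + 0)*((3*4)*6) + 42 = (-7 + 0)*((3*4)*6) + 42 = -84*6 + 42 = -7*72 + 42 = -504 + 42 = -462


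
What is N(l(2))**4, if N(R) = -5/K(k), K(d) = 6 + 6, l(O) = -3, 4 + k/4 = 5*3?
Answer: 625/20736 ≈ 0.030141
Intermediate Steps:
k = 44 (k = -16 + 4*(5*3) = -16 + 4*15 = -16 + 60 = 44)
K(d) = 12
N(R) = -5/12
N(l(2))**4 = (-5/12)**4 = 625/20736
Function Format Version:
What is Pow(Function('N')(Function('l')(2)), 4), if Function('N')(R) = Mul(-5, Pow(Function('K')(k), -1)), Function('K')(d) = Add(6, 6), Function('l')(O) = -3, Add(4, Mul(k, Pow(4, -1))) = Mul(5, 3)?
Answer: Rational(625, 20736) ≈ 0.030141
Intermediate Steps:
k = 44 (k = Add(-16, Mul(4, Mul(5, 3))) = Add(-16, Mul(4, 15)) = Add(-16, 60) = 44)
Function('K')(d) = 12
Function('N')(R) = Rational(-5, 12) (Function('N')(R) = Mul(-5, Pow(12, -1)) = Mul(-5, Rational(1, 12)) = Rational(-5, 12))
Pow(Function('N')(Function('l')(2)), 4) = Pow(Rational(-5, 12), 4) = Rational(625, 20736)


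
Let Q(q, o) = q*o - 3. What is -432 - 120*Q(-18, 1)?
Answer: 2088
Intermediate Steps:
Q(q, o) = -3 + o*q (Q(q, o) = o*q - 3 = -3 + o*q)
-432 - 120*Q(-18, 1) = -432 - 120*(-3 + 1*(-18)) = -432 - 120*(-3 - 18) = -432 - 120*(-21) = -432 + 2520 = 2088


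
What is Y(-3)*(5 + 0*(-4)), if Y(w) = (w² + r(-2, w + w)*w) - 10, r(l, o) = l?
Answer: 25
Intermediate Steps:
Y(w) = -10 + w² - 2*w (Y(w) = (w² - 2*w) - 10 = -10 + w² - 2*w)
Y(-3)*(5 + 0*(-4)) = (-10 + (-3)² - 2*(-3))*(5 + 0*(-4)) = (-10 + 9 + 6)*(5 + 0) = 5*5 = 25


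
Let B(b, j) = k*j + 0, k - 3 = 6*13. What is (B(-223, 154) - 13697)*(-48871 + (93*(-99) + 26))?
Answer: 70997596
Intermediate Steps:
k = 81 (k = 3 + 6*13 = 3 + 78 = 81)
B(b, j) = 81*j (B(b, j) = 81*j + 0 = 81*j)
(B(-223, 154) - 13697)*(-48871 + (93*(-99) + 26)) = (81*154 - 13697)*(-48871 + (93*(-99) + 26)) = (12474 - 13697)*(-48871 + (-9207 + 26)) = -1223*(-48871 - 9181) = -1223*(-58052) = 70997596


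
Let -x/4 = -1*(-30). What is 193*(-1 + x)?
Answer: -23353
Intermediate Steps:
x = -120 (x = -(-4)*(-30) = -4*30 = -120)
193*(-1 + x) = 193*(-1 - 120) = 193*(-121) = -23353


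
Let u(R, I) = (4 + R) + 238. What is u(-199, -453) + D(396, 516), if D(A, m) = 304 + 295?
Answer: 642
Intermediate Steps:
u(R, I) = 242 + R
D(A, m) = 599
u(-199, -453) + D(396, 516) = (242 - 199) + 599 = 43 + 599 = 642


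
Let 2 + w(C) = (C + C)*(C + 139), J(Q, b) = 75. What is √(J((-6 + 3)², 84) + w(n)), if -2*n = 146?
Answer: I*√9563 ≈ 97.791*I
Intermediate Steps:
n = -73 (n = -½*146 = -73)
w(C) = -2 + 2*C*(139 + C) (w(C) = -2 + (C + C)*(C + 139) = -2 + (2*C)*(139 + C) = -2 + 2*C*(139 + C))
√(J((-6 + 3)², 84) + w(n)) = √(75 + (-2 + 2*(-73)² + 278*(-73))) = √(75 + (-2 + 2*5329 - 20294)) = √(75 + (-2 + 10658 - 20294)) = √(75 - 9638) = √(-9563) = I*√9563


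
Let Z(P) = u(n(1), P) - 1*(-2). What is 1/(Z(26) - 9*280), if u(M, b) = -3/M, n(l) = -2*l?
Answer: -2/5033 ≈ -0.00039738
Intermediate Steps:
Z(P) = 7/2 (Z(P) = -3/((-2*1)) - 1*(-2) = -3/(-2) + 2 = -3*(-1/2) + 2 = 3/2 + 2 = 7/2)
1/(Z(26) - 9*280) = 1/(7/2 - 9*280) = 1/(7/2 - 2520) = 1/(-5033/2) = -2/5033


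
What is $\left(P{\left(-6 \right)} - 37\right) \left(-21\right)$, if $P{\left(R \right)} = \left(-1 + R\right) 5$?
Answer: $1512$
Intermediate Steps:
$P{\left(R \right)} = -5 + 5 R$
$\left(P{\left(-6 \right)} - 37\right) \left(-21\right) = \left(\left(-5 + 5 \left(-6\right)\right) - 37\right) \left(-21\right) = \left(\left(-5 - 30\right) - 37\right) \left(-21\right) = \left(-35 - 37\right) \left(-21\right) = \left(-72\right) \left(-21\right) = 1512$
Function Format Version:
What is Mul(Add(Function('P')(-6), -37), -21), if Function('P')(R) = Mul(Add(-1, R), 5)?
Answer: 1512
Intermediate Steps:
Function('P')(R) = Add(-5, Mul(5, R))
Mul(Add(Function('P')(-6), -37), -21) = Mul(Add(Add(-5, Mul(5, -6)), -37), -21) = Mul(Add(Add(-5, -30), -37), -21) = Mul(Add(-35, -37), -21) = Mul(-72, -21) = 1512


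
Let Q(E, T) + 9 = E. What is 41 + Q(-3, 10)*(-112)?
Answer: 1385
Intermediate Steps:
Q(E, T) = -9 + E
41 + Q(-3, 10)*(-112) = 41 + (-9 - 3)*(-112) = 41 - 12*(-112) = 41 + 1344 = 1385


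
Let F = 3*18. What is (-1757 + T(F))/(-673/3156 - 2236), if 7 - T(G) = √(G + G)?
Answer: 5523000/7057489 + 18936*√3/7057489 ≈ 0.78722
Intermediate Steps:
F = 54
T(G) = 7 - √2*√G (T(G) = 7 - √(G + G) = 7 - √(2*G) = 7 - √2*√G)
(-1757 + T(F))/(-673/3156 - 2236) = (-1757 + (7 - √2*√54))/(-673/3156 - 2236) = (-1757 + (7 - √2*3*√6))/(-673*1/3156 - 2236) = (-1757 + (7 - 6*√3))/(-673/3156 - 2236) = (-1750 - 6*√3)/(-7057489/3156) = (-1750 - 6*√3)*(-3156/7057489) = 5523000/7057489 + 18936*√3/7057489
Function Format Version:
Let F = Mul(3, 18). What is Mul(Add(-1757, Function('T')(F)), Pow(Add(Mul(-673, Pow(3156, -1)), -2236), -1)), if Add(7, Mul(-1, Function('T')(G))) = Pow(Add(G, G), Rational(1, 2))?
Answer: Add(Rational(5523000, 7057489), Mul(Rational(18936, 7057489), Pow(3, Rational(1, 2)))) ≈ 0.78722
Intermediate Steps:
F = 54
Function('T')(G) = Add(7, Mul(-1, Pow(2, Rational(1, 2)), Pow(G, Rational(1, 2)))) (Function('T')(G) = Add(7, Mul(-1, Pow(Add(G, G), Rational(1, 2)))) = Add(7, Mul(-1, Pow(Mul(2, G), Rational(1, 2)))) = Add(7, Mul(-1, Mul(Pow(2, Rational(1, 2)), Pow(G, Rational(1, 2))))) = Add(7, Mul(-1, Pow(2, Rational(1, 2)), Pow(G, Rational(1, 2)))))
Mul(Add(-1757, Function('T')(F)), Pow(Add(Mul(-673, Pow(3156, -1)), -2236), -1)) = Mul(Add(-1757, Add(7, Mul(-1, Pow(2, Rational(1, 2)), Pow(54, Rational(1, 2))))), Pow(Add(Mul(-673, Pow(3156, -1)), -2236), -1)) = Mul(Add(-1757, Add(7, Mul(-1, Pow(2, Rational(1, 2)), Mul(3, Pow(6, Rational(1, 2)))))), Pow(Add(Mul(-673, Rational(1, 3156)), -2236), -1)) = Mul(Add(-1757, Add(7, Mul(-6, Pow(3, Rational(1, 2))))), Pow(Add(Rational(-673, 3156), -2236), -1)) = Mul(Add(-1750, Mul(-6, Pow(3, Rational(1, 2)))), Pow(Rational(-7057489, 3156), -1)) = Mul(Add(-1750, Mul(-6, Pow(3, Rational(1, 2)))), Rational(-3156, 7057489)) = Add(Rational(5523000, 7057489), Mul(Rational(18936, 7057489), Pow(3, Rational(1, 2))))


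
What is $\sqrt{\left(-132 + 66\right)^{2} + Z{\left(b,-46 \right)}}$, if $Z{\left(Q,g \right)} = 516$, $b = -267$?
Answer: $2 \sqrt{1218} \approx 69.8$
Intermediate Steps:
$\sqrt{\left(-132 + 66\right)^{2} + Z{\left(b,-46 \right)}} = \sqrt{\left(-132 + 66\right)^{2} + 516} = \sqrt{\left(-66\right)^{2} + 516} = \sqrt{4356 + 516} = \sqrt{4872} = 2 \sqrt{1218}$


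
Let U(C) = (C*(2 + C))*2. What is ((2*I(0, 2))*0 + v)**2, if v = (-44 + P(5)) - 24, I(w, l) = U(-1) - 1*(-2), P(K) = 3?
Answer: 4225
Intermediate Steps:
U(C) = 2*C*(2 + C)
I(w, l) = 0 (I(w, l) = 2*(-1)*(2 - 1) - 1*(-2) = 2*(-1)*1 + 2 = -2 + 2 = 0)
v = -65 (v = (-44 + 3) - 24 = -41 - 24 = -65)
((2*I(0, 2))*0 + v)**2 = ((2*0)*0 - 65)**2 = (0*0 - 65)**2 = (0 - 65)**2 = (-65)**2 = 4225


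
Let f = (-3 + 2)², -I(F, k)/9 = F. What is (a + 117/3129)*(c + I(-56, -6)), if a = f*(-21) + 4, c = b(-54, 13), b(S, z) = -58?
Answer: -7890632/1043 ≈ -7565.3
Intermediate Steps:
I(F, k) = -9*F
f = 1 (f = (-1)² = 1)
c = -58
a = -17 (a = 1*(-21) + 4 = -21 + 4 = -17)
(a + 117/3129)*(c + I(-56, -6)) = (-17 + 117/3129)*(-58 - 9*(-56)) = (-17 + 117*(1/3129))*(-58 + 504) = (-17 + 39/1043)*446 = -17692/1043*446 = -7890632/1043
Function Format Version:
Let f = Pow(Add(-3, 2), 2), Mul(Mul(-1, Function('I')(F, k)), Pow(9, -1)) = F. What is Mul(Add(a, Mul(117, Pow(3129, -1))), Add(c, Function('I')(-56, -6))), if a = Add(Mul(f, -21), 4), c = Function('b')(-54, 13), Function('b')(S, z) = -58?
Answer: Rational(-7890632, 1043) ≈ -7565.3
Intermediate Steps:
Function('I')(F, k) = Mul(-9, F)
f = 1 (f = Pow(-1, 2) = 1)
c = -58
a = -17 (a = Add(Mul(1, -21), 4) = Add(-21, 4) = -17)
Mul(Add(a, Mul(117, Pow(3129, -1))), Add(c, Function('I')(-56, -6))) = Mul(Add(-17, Mul(117, Pow(3129, -1))), Add(-58, Mul(-9, -56))) = Mul(Add(-17, Mul(117, Rational(1, 3129))), Add(-58, 504)) = Mul(Add(-17, Rational(39, 1043)), 446) = Mul(Rational(-17692, 1043), 446) = Rational(-7890632, 1043)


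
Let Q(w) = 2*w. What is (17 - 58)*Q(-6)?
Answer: 492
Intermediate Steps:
(17 - 58)*Q(-6) = (17 - 58)*(2*(-6)) = -41*(-12) = 492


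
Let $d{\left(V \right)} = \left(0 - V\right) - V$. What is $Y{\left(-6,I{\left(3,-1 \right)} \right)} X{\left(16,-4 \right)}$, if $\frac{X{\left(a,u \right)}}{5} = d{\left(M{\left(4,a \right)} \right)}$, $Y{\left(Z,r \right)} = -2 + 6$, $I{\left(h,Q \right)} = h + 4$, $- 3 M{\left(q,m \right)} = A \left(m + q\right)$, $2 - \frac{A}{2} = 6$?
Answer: $- \frac{6400}{3} \approx -2133.3$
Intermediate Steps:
$A = -8$ ($A = 4 - 12 = -8$)
$M{\left(q,m \right)} = \frac{8 m}{3} + \frac{8 q}{3}$ ($M{\left(q,m \right)} = - \frac{\left(-8\right) \left(m + q\right)}{3} = - \frac{- 8 m - 8 q}{3} = \frac{8 m}{3} + \frac{8 q}{3}$)
$I{\left(h,Q \right)} = 4 + h$
$Y{\left(Z,r \right)} = 4$
$d{\left(V \right)} = - 2 V$ ($d{\left(V \right)} = - V - V = - 2 V$)
$X{\left(a,u \right)} = - \frac{320}{3} - \frac{80 a}{3}$ ($X{\left(a,u \right)} = 5 \left(- 2 \left(\frac{8 a}{3} + \frac{8}{3} \cdot 4\right)\right) = 5 \left(- 2 \left(\frac{8 a}{3} + \frac{32}{3}\right)\right) = 5 \left(- 2 \left(\frac{32}{3} + \frac{8 a}{3}\right)\right) = 5 \left(- \frac{64}{3} - \frac{16 a}{3}\right) = - \frac{320}{3} - \frac{80 a}{3}$)
$Y{\left(-6,I{\left(3,-1 \right)} \right)} X{\left(16,-4 \right)} = 4 \left(- \frac{320}{3} - \frac{1280}{3}\right) = 4 \left(- \frac{1600}{3}\right) = - \frac{6400}{3}$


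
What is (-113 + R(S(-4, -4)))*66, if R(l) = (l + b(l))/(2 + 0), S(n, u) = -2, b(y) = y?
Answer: -7590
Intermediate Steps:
R(l) = l (R(l) = (l + l)/(2 + 0) = (2*l)/2 = (2*l)*(½) = l)
(-113 + R(S(-4, -4)))*66 = (-113 - 2)*66 = -115*66 = -7590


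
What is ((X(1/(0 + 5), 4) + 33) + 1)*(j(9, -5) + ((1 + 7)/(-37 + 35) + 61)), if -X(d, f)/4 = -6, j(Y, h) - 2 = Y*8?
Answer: 7598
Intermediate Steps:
j(Y, h) = 2 + 8*Y (j(Y, h) = 2 + Y*8 = 2 + 8*Y)
X(d, f) = 24 (X(d, f) = -4*(-6) = 24)
((X(1/(0 + 5), 4) + 33) + 1)*(j(9, -5) + ((1 + 7)/(-37 + 35) + 61)) = ((24 + 33) + 1)*((2 + 8*9) + ((1 + 7)/(-37 + 35) + 61)) = (57 + 1)*((2 + 72) + (8/(-2) + 61)) = 58*(74 + (8*(-1/2) + 61)) = 58*(74 + (-4 + 61)) = 58*(74 + 57) = 58*131 = 7598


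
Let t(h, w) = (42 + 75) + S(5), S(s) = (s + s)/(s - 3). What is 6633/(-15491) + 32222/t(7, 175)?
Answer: 249170888/944951 ≈ 263.69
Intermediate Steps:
S(s) = 2*s/(-3 + s) (S(s) = (2*s)/(-3 + s) = 2*s/(-3 + s))
t(h, w) = 122 (t(h, w) = (42 + 75) + 2*5/(-3 + 5) = 117 + 2*5/2 = 117 + 2*5*(½) = 117 + 5 = 122)
6633/(-15491) + 32222/t(7, 175) = 6633/(-15491) + 32222/122 = 6633*(-1/15491) + 32222*(1/122) = -6633/15491 + 16111/61 = 249170888/944951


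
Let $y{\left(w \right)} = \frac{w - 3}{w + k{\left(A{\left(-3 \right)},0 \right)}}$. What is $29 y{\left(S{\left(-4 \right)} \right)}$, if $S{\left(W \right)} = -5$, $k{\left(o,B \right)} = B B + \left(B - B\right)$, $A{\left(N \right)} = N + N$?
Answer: $\frac{232}{5} \approx 46.4$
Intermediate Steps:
$A{\left(N \right)} = 2 N$
$k{\left(o,B \right)} = B^{2}$ ($k{\left(o,B \right)} = B^{2} + 0 = B^{2}$)
$y{\left(w \right)} = \frac{-3 + w}{w}$ ($y{\left(w \right)} = \frac{w - 3}{w + 0^{2}} = \frac{-3 + w}{w + 0} = \frac{-3 + w}{w}$)
$29 y{\left(S{\left(-4 \right)} \right)} = 29 \frac{-3 - 5}{-5} = 29 \left(\left(- \frac{1}{5}\right) \left(-8\right)\right) = 29 \cdot \frac{8}{5} = \frac{232}{5}$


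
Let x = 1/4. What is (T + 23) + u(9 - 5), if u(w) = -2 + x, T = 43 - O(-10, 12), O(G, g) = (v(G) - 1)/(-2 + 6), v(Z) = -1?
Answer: 259/4 ≈ 64.750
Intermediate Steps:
x = ¼ ≈ 0.25000
O(G, g) = -½ (O(G, g) = (-1 - 1)/(-2 + 6) = -2/4 = -2*¼ = -½)
T = 87/2 (T = 43 - 1*(-½) = 43 + ½ = 87/2 ≈ 43.500)
u(w) = -7/4 (u(w) = -2 + ¼ = -7/4)
(T + 23) + u(9 - 5) = (87/2 + 23) - 7/4 = 133/2 - 7/4 = 259/4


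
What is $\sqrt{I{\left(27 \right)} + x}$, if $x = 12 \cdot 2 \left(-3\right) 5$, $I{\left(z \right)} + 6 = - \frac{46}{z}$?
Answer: $\frac{2 i \sqrt{7446}}{9} \approx 19.176 i$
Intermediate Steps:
$I{\left(z \right)} = -6 - \frac{46}{z}$
$x = -360$ ($x = 12 \left(-6\right) 5 = \left(-72\right) 5 = -360$)
$\sqrt{I{\left(27 \right)} + x} = \sqrt{\left(-6 - \frac{46}{27}\right) - 360} = \sqrt{- \frac{208}{27} - 360} = \sqrt{- \frac{9928}{27}} = \frac{2 i \sqrt{7446}}{9}$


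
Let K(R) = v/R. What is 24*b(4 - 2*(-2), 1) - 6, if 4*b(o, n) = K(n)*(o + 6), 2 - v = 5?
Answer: -258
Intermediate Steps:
v = -3 (v = 2 - 1*5 = 2 - 5 = -3)
K(R) = -3/R
b(o, n) = -3*(6 + o)/(4*n) (b(o, n) = ((-3/n)*(o + 6))/4 = ((-3/n)*(6 + o))/4 = (-3*(6 + o)/n)/4 = -3*(6 + o)/(4*n))
24*b(4 - 2*(-2), 1) - 6 = 24*((¾)*(-6 - (4 - 2*(-2)))/1) - 6 = 24*((¾)*1*(-6 - (4 + 4))) - 6 = 24*((¾)*1*(-6 - 1*8)) - 6 = 24*((¾)*1*(-6 - 8)) - 6 = 24*((¾)*1*(-14)) - 6 = 24*(-21/2) - 6 = -252 - 6 = -258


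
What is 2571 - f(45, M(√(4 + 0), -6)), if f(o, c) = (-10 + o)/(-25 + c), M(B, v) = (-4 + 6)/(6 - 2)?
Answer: 18007/7 ≈ 2572.4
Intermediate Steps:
M(B, v) = ½ (M(B, v) = 2/4 = 2*(¼) = ½)
f(o, c) = (-10 + o)/(-25 + c)
2571 - f(45, M(√(4 + 0), -6)) = 2571 - (-10 + 45)/(-25 + ½) = 2571 - 35/(-49/2) = 2571 - (-2)*35/49 = 2571 - 1*(-10/7) = 2571 + 10/7 = 18007/7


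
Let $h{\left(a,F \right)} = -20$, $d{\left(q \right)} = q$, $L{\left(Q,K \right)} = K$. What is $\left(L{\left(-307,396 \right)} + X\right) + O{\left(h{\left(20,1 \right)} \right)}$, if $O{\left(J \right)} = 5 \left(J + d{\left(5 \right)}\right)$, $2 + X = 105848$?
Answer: $106167$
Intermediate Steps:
$X = 105846$ ($X = -2 + 105848 = 105846$)
$O{\left(J \right)} = 25 + 5 J$ ($O{\left(J \right)} = 5 \left(J + 5\right) = 5 \left(5 + J\right) = 25 + 5 J$)
$\left(L{\left(-307,396 \right)} + X\right) + O{\left(h{\left(20,1 \right)} \right)} = \left(396 + 105846\right) + \left(25 + 5 \left(-20\right)\right) = 106242 + \left(25 - 100\right) = 106242 - 75 = 106167$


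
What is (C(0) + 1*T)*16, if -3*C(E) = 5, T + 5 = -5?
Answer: -560/3 ≈ -186.67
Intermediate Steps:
T = -10 (T = -5 - 5 = -10)
C(E) = -5/3 (C(E) = -⅓*5 = -5/3)
(C(0) + 1*T)*16 = (-5/3 + 1*(-10))*16 = (-5/3 - 10)*16 = -35/3*16 = -560/3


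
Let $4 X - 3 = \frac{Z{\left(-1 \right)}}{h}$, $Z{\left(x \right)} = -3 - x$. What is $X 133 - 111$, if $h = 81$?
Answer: $- \frac{3911}{324} \approx -12.071$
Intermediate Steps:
$X = \frac{241}{324}$ ($X = \frac{3}{4} + \frac{\left(-3 - -1\right) \frac{1}{81}}{4} = \frac{3}{4} + \frac{\left(-3 + 1\right) \frac{1}{81}}{4} = \frac{3}{4} + \frac{\left(-2\right) \frac{1}{81}}{4} = \frac{3}{4} + \frac{1}{4} \left(- \frac{2}{81}\right) = \frac{3}{4} - \frac{1}{162} = \frac{241}{324} \approx 0.74383$)
$X 133 - 111 = \frac{241}{324} \cdot 133 - 111 = \frac{32053}{324} - 111 = - \frac{3911}{324}$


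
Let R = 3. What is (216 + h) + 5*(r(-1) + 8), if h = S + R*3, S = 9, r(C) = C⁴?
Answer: 279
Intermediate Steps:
h = 18 (h = 9 + 3*3 = 9 + 9 = 18)
(216 + h) + 5*(r(-1) + 8) = (216 + 18) + 5*((-1)⁴ + 8) = 234 + 5*(1 + 8) = 234 + 5*9 = 234 + 45 = 279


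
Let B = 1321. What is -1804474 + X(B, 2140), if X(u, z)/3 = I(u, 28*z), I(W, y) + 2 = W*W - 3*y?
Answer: 2891363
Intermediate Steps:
I(W, y) = -2 + W² - 3*y (I(W, y) = -2 + (W*W - 3*y) = -2 + (W² - 3*y) = -2 + W² - 3*y)
X(u, z) = -6 - 252*z + 3*u² (X(u, z) = 3*(-2 + u² - 84*z) = -6 - 252*z + 3*u²)
-1804474 + X(B, 2140) = -1804474 + (-6 - 252*2140 + 3*1321²) = -1804474 + (-6 - 539280 + 3*1745041) = -1804474 + (-6 - 539280 + 5235123) = -1804474 + 4695837 = 2891363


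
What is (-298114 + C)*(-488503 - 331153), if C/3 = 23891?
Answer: 185603724296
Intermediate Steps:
C = 71673 (C = 3*23891 = 71673)
(-298114 + C)*(-488503 - 331153) = (-298114 + 71673)*(-488503 - 331153) = -226441*(-819656) = 185603724296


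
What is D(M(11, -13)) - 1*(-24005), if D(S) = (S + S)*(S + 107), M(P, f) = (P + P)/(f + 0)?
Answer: 3996609/169 ≈ 23649.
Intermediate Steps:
M(P, f) = 2*P/f (M(P, f) = (2*P)/f = 2*P/f)
D(S) = 2*S*(107 + S) (D(S) = (2*S)*(107 + S) = 2*S*(107 + S))
D(M(11, -13)) - 1*(-24005) = 2*(2*11/(-13))*(107 + 2*11/(-13)) - 1*(-24005) = 2*(2*11*(-1/13))*(107 + 2*11*(-1/13)) + 24005 = 2*(-22/13)*(107 - 22/13) + 24005 = 2*(-22/13)*(1369/13) + 24005 = -60236/169 + 24005 = 3996609/169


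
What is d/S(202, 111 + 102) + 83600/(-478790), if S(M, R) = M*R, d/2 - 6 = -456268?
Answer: -22025216978/1030020927 ≈ -21.383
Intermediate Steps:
d = -912524 (d = 12 + 2*(-456268) = 12 - 912536 = -912524)
d/S(202, 111 + 102) + 83600/(-478790) = -912524*1/(202*(111 + 102)) + 83600/(-478790) = -912524/(202*213) + 83600*(-1/478790) = -912524/43026 - 8360/47879 = -912524*1/43026 - 8360/47879 = -456262/21513 - 8360/47879 = -22025216978/1030020927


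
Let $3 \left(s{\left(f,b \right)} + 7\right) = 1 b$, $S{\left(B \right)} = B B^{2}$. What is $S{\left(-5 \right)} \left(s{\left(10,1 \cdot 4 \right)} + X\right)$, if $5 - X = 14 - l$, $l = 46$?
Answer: $- \frac{11750}{3} \approx -3916.7$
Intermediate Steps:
$S{\left(B \right)} = B^{3}$
$s{\left(f,b \right)} = -7 + \frac{b}{3}$ ($s{\left(f,b \right)} = -7 + \frac{1 b}{3} = -7 + \frac{b}{3}$)
$X = 37$ ($X = 5 - \left(14 - 46\right) = 5 - -32 = 5 + 32 = 37$)
$S{\left(-5 \right)} \left(s{\left(10,1 \cdot 4 \right)} + X\right) = \left(-5\right)^{3} \left(\left(-7 + \frac{1 \cdot 4}{3}\right) + 37\right) = - 125 \left(\left(-7 + \frac{1}{3} \cdot 4\right) + 37\right) = - 125 \left(\left(-7 + \frac{4}{3}\right) + 37\right) = - 125 \left(- \frac{17}{3} + 37\right) = \left(-125\right) \frac{94}{3} = - \frac{11750}{3}$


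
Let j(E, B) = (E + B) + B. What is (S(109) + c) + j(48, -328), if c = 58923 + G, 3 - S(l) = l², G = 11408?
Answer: 57845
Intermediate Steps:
S(l) = 3 - l²
c = 70331 (c = 58923 + 11408 = 70331)
j(E, B) = E + 2*B (j(E, B) = (B + E) + B = E + 2*B)
(S(109) + c) + j(48, -328) = ((3 - 1*109²) + 70331) + (48 + 2*(-328)) = ((3 - 1*11881) + 70331) + (48 - 656) = ((3 - 11881) + 70331) - 608 = (-11878 + 70331) - 608 = 58453 - 608 = 57845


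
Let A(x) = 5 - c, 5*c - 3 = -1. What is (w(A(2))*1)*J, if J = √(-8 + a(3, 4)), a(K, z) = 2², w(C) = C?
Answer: 46*I/5 ≈ 9.2*I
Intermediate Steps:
c = ⅖ (c = ⅗ + (⅕)*(-1) = ⅗ - ⅕ = ⅖ ≈ 0.40000)
A(x) = 23/5 (A(x) = 5 - 1*⅖ = 5 - ⅖ = 23/5)
a(K, z) = 4
J = 2*I (J = √(-8 + 4) = √(-4) = 2*I ≈ 2.0*I)
(w(A(2))*1)*J = ((23/5)*1)*(2*I) = 23*(2*I)/5 = 46*I/5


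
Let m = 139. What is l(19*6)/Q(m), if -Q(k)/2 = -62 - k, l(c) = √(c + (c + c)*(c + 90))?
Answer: √46626/402 ≈ 0.53714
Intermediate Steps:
l(c) = √(c + 2*c*(90 + c)) (l(c) = √(c + (2*c)*(90 + c)) = √(c + 2*c*(90 + c)))
Q(k) = 124 + 2*k (Q(k) = -2*(-62 - k) = 124 + 2*k)
l(19*6)/Q(m) = √((19*6)*(181 + 2*(19*6)))/(124 + 2*139) = √(114*(181 + 2*114))/(124 + 278) = √(114*(181 + 228))/402 = √(114*409)*(1/402) = √46626*(1/402) = √46626/402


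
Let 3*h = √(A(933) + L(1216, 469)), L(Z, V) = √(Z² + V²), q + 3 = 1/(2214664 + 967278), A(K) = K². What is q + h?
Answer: -9545825/3181942 + √(870489 + √1698617)/3 ≈ 308.23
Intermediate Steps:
q = -9545825/3181942 (q = -3 + 1/(2214664 + 967278) = -3 + 1/3181942 = -9545825/3181942 ≈ -3.0000)
L(Z, V) = √(V² + Z²)
h = √(870489 + √1698617)/3 (h = √(933² + √(469² + 1216²))/3 = √(870489 + √(219961 + 1478656))/3 = √(870489 + √1698617)/3 ≈ 311.23)
q + h = -9545825/3181942 + √(870489 + √1698617)/3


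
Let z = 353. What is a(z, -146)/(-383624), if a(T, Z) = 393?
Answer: -393/383624 ≈ -0.0010244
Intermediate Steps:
a(z, -146)/(-383624) = 393/(-383624) = 393*(-1/383624) = -393/383624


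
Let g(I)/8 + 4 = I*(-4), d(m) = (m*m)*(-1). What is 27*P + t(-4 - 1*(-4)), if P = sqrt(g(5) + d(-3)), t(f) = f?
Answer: 27*I*sqrt(201) ≈ 382.79*I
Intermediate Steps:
d(m) = -m**2 (d(m) = m**2*(-1) = -m**2)
g(I) = -32 - 32*I (g(I) = -32 + 8*(I*(-4)) = -32 + 8*(-4*I) = -32 - 32*I)
P = I*sqrt(201) (P = sqrt((-32 - 32*5) - 1*(-3)**2) = sqrt((-32 - 160) - 1*9) = sqrt(-192 - 9) = sqrt(-201) = I*sqrt(201) ≈ 14.177*I)
27*P + t(-4 - 1*(-4)) = 27*(I*sqrt(201)) + (-4 - 1*(-4)) = 27*I*sqrt(201) + (-4 + 4) = 27*I*sqrt(201) + 0 = 27*I*sqrt(201)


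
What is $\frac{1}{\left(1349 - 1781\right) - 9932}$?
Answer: $- \frac{1}{10364} \approx -9.6488 \cdot 10^{-5}$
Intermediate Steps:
$\frac{1}{\left(1349 - 1781\right) - 9932} = \frac{1}{-432 - 9932} = \frac{1}{-10364} = - \frac{1}{10364}$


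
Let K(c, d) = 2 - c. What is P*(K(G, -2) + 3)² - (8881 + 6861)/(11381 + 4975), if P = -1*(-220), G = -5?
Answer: 179908129/8178 ≈ 21999.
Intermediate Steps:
P = 220
P*(K(G, -2) + 3)² - (8881 + 6861)/(11381 + 4975) = 220*((2 - 1*(-5)) + 3)² - (8881 + 6861)/(11381 + 4975) = 220*((2 + 5) + 3)² - 15742/16356 = 220*(7 + 3)² - 15742/16356 = 220*10² - 1*7871/8178 = 220*100 - 7871/8178 = 22000 - 7871/8178 = 179908129/8178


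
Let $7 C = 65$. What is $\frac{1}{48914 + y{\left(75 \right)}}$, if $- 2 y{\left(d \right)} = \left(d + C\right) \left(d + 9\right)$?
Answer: $\frac{1}{45374} \approx 2.2039 \cdot 10^{-5}$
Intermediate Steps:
$C = \frac{65}{7}$ ($C = \frac{1}{7} \cdot 65 = \frac{65}{7} \approx 9.2857$)
$y{\left(d \right)} = - \frac{\left(9 + d\right) \left(\frac{65}{7} + d\right)}{2}$ ($y{\left(d \right)} = - \frac{\left(d + \frac{65}{7}\right) \left(d + 9\right)}{2} = - \frac{\left(\frac{65}{7} + d\right) \left(9 + d\right)}{2} = - \frac{\left(9 + d\right) \left(\frac{65}{7} + d\right)}{2}$)
$\frac{1}{48914 + y{\left(75 \right)}} = \frac{1}{48914 - \left(\frac{1455}{2} + \frac{5625}{2}\right)} = \frac{1}{48914 - 3540} = \frac{1}{45374}$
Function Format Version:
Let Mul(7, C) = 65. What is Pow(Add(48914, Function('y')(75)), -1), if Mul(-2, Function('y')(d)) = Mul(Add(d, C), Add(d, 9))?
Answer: Rational(1, 45374) ≈ 2.2039e-5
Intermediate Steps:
C = Rational(65, 7) (C = Mul(Rational(1, 7), 65) = Rational(65, 7) ≈ 9.2857)
Function('y')(d) = Mul(Rational(-1, 2), Add(9, d), Add(Rational(65, 7), d)) (Function('y')(d) = Mul(Rational(-1, 2), Mul(Add(d, Rational(65, 7)), Add(d, 9))) = Mul(Rational(-1, 2), Mul(Add(Rational(65, 7), d), Add(9, d))) = Mul(Rational(-1, 2), Mul(Add(9, d), Add(Rational(65, 7), d))) = Mul(Rational(-1, 2), Add(9, d), Add(Rational(65, 7), d)))
Pow(Add(48914, Function('y')(75)), -1) = Pow(Add(48914, Add(Rational(-585, 14), Mul(Rational(-64, 7), 75), Mul(Rational(-1, 2), Pow(75, 2)))), -1) = Pow(Add(48914, Add(Rational(-585, 14), Rational(-4800, 7), Mul(Rational(-1, 2), 5625))), -1) = Pow(Add(48914, Add(Rational(-585, 14), Rational(-4800, 7), Rational(-5625, 2))), -1) = Pow(Add(48914, -3540), -1) = Pow(45374, -1) = Rational(1, 45374)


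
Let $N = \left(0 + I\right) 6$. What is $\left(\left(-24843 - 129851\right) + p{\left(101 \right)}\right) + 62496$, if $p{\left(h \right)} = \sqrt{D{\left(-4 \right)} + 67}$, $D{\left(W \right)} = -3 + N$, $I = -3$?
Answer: $-92198 + \sqrt{46} \approx -92191.0$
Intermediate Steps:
$N = -18$ ($N = \left(0 - 3\right) 6 = \left(-3\right) 6 = -18$)
$D{\left(W \right)} = -21$ ($D{\left(W \right)} = -3 - 18 = -21$)
$p{\left(h \right)} = \sqrt{46}$ ($p{\left(h \right)} = \sqrt{-21 + 67} = \sqrt{46}$)
$\left(\left(-24843 - 129851\right) + p{\left(101 \right)}\right) + 62496 = \left(\left(-24843 - 129851\right) + \sqrt{46}\right) + 62496 = \left(-154694 + \sqrt{46}\right) + 62496 = -92198 + \sqrt{46}$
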